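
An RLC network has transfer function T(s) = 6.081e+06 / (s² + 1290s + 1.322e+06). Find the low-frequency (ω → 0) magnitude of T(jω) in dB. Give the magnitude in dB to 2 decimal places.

13.25 dB

T(0) = 6.081e+06 / 1.322e+06 = 4.5998
20 log₁₀(4.5998) = 13.255 dB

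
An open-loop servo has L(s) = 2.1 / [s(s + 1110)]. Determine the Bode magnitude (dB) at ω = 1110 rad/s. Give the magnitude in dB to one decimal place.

-118.4 dB

|j1110 + 1110| = √(1110² + 1110²) = 1570
|j1110| = 1110
|L(j1110)| = 2.1 / (1570 × 1110) = 1.2052e-06
20 log₁₀(1.2052e-06) = -118.38 dB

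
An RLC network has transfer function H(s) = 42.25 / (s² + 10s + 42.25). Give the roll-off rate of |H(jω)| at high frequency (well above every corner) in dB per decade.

With 0 zeros and 2 poles, the high-frequency asymptotic slope is 20 × (0 − 2) = -40 dB/decade.

-40 dB/decade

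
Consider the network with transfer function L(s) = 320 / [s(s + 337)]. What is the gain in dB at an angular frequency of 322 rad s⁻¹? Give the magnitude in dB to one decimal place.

|j322 + 337| = √(322² + 337²) = 466.1
|j322| = 322
|L(j322)| = 320 / (466.1 × 322) = 0.0021321
20 log₁₀(0.0021321) = -53.42 dB

-53.4 dB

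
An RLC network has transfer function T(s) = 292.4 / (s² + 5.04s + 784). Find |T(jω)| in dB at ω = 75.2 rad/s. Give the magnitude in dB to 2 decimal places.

-24.46 dB

|(j75.2)² + 5.04(j75.2) + 784| = |-4871 + j379.01| = 4886
|T(j75.2)| = 292.4 / 4886 = 0.059847
20 log₁₀(0.059847) = -24.459 dB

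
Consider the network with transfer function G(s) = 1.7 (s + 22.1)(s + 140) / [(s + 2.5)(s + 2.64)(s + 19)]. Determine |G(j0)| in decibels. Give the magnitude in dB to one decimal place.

32.5 dB

G(0) = 1.7 × 22.1 × 140 / (2.5 × 2.64 × 19) = 41.944
20 log₁₀(41.944) = 32.45 dB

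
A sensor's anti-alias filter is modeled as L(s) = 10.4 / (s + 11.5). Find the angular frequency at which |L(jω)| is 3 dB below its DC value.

For a single-pole low-pass, the −3 dB point is at the pole: ω = 11.5 rad/s.

11.5 rad/s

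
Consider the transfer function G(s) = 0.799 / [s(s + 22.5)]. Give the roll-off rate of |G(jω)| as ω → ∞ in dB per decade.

-40 dB/decade

With 0 zeros and 2 poles, the high-frequency asymptotic slope is 20 × (0 − 2) = -40 dB/decade.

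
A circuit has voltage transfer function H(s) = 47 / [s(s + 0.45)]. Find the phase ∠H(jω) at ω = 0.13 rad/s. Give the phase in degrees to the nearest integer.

-106°

∠(j0.13 + 0.45) = arctan(0.13/0.45) = 16.11°
∠(j0.13) = 90.00°
∠H(j0.13) = − (16.11° + 90.00°) = -106.11°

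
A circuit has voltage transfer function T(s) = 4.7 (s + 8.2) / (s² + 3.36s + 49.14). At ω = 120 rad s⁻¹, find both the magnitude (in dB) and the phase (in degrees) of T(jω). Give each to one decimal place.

|j120 + 8.2| = √(120² + 8.2²) = 120.3
|(j120)² + 3.36(j120) + 49.14| = |-14351 + j403.2| = 1.436e+04
|T(j120)| = 4.7 × 120.3 / 1.436e+04 = 0.039377
20 log₁₀(0.039377) = -28.10 dB
∠(j120 + 8.2) = arctan(120/8.2) = 86.09°
∠[(j120)² + 3.36(j120) + 49.14] = ∠[-14351 + j403.2] = 178.39°
∠T(j120) = 86.09° − 178.39° = -92.30°

|T| = -28.1 dB, ∠T = -92.3°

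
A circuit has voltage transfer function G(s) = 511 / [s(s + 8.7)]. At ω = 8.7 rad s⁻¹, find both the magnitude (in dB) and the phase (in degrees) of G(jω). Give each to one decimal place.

|G| = 13.6 dB, ∠G = -135.0°

|j8.7 + 8.7| = √(8.7² + 8.7²) = 12.3
|j8.7| = 8.7
|G(j8.7)| = 511 / (12.3 × 8.7) = 4.7738
20 log₁₀(4.7738) = 13.58 dB
∠(j8.7 + 8.7) = arctan(8.7/8.7) = 45.00°
∠(j8.7) = 90.00°
∠G(j8.7) = − (45.00° + 90.00°) = -135.00°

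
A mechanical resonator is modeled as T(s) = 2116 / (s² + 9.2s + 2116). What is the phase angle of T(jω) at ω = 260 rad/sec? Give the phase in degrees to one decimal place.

∠[(j260)² + 9.2(j260) + 2116] = ∠[-65484 + j2392] = 177.91°
∠T(j260) = −177.91° = -177.91°

-177.9 deg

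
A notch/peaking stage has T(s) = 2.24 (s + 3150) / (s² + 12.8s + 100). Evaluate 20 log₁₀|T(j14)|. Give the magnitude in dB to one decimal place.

|j14 + 3150| = √(14² + 3150²) = 3150
|(j14)² + 12.8(j14) + 100| = |-96 + j179.2| = 203.3
|T(j14)| = 2.24 × 3150 / 203.3 = 34.709
20 log₁₀(34.709) = 30.81 dB

30.8 dB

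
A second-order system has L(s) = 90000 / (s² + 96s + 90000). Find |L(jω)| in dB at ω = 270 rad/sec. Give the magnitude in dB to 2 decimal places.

|(j270)² + 96(j270) + 90000| = |17100 + j25920| = 3.105e+04
|L(j270)| = 90000 / 3.105e+04 = 2.8983
20 log₁₀(2.8983) = 9.243 dB

9.24 dB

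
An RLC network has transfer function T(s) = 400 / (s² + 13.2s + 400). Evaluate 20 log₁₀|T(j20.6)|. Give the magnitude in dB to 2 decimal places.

3.32 dB

|(j20.6)² + 13.2(j20.6) + 400| = |-24.36 + j271.92| = 273
|T(j20.6)| = 400 / 273 = 1.4652
20 log₁₀(1.4652) = 3.318 dB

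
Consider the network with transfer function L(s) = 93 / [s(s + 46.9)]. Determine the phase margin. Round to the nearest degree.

88°

Gain crossover: |L(jω)| = 1 at ω ≈ 1.98 rad/s.
∠L(j1.98) = −90° − arctan(1.98/46.9) ≈ -92.42°
PM = 180° + (-92.42°) = 87.58°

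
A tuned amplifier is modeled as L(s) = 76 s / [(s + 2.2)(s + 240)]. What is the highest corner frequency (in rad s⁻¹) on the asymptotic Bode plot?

240 rad s⁻¹

Break frequencies occur at each pole and zero magnitude: 2.2 rad s⁻¹, 240 rad s⁻¹.
The highest is 240 rad s⁻¹.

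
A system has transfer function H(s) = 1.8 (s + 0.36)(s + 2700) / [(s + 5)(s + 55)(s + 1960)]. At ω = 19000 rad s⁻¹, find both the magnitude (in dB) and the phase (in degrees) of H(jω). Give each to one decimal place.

|j19000 + 0.36| = √(19000² + 0.36²) = 1.9e+04
|j19000 + 2700| = √(19000² + 2700²) = 1.919e+04
|j19000 + 5| = √(19000² + 5²) = 1.9e+04
|j19000 + 55| = √(19000² + 55²) = 1.9e+04
|j19000 + 1960| = √(19000² + 1960²) = 1.91e+04
|H(j19000)| = 1.8 × 1.9e+04 × 1.919e+04 / (1.9e+04 × 1.9e+04 × 1.91e+04) = 9.5183e-05
20 log₁₀(9.5183e-05) = -80.43 dB
∠(j19000 + 0.36) = arctan(19000/0.36) = 90.00°
∠(j19000 + 2700) = arctan(19000/2700) = 81.91°
∠(j19000 + 5) = arctan(19000/5) = 89.98°
∠(j19000 + 55) = arctan(19000/55) = 89.83°
∠(j19000 + 1960) = arctan(19000/1960) = 84.11°
∠H(j19000) = 90.00° + 81.91° − (89.98° + 89.83° + 84.11°) = -92.02°

|H| = -80.4 dB, ∠H = -92.0 deg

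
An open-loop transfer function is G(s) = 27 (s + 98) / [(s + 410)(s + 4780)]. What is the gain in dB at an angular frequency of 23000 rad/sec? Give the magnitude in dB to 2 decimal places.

-58.79 dB

|j23000 + 98| = √(23000² + 98²) = 2.3e+04
|j23000 + 410| = √(23000² + 410²) = 2.3e+04
|j23000 + 4780| = √(23000² + 4780²) = 2.349e+04
|G(j23000)| = 27 × 2.3e+04 / (2.3e+04 × 2.349e+04) = 0.0011492
20 log₁₀(0.0011492) = -58.792 dB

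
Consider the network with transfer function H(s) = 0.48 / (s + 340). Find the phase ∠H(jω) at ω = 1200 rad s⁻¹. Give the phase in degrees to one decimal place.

∠(j1200 + 340) = arctan(1200/340) = 74.18°
∠H(j1200) = −74.18° = -74.18°

-74.2°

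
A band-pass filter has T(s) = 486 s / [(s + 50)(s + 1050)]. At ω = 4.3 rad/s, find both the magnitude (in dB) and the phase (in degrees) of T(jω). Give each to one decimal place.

|T| = -28.0 dB, ∠T = 84.9°

|j4.3| = 4.3
|j4.3 + 50| = √(4.3² + 50²) = 50.18
|j4.3 + 1050| = √(4.3² + 1050²) = 1050
|T(j4.3)| = 486 × 4.3 / (50.18 × 1050) = 0.039659
20 log₁₀(0.039659) = -28.03 dB
∠(j4.3) = 90.00°
∠(j4.3 + 50) = arctan(4.3/50) = 4.92°
∠(j4.3 + 1050) = arctan(4.3/1050) = 0.23°
∠T(j4.3) = 90.00° − (4.92° + 0.23°) = 84.85°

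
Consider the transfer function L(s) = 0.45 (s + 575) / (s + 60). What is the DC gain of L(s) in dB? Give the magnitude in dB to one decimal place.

L(0) = 0.45 × 575 / 60 = 4.3125
20 log₁₀(4.3125) = 12.69 dB

12.7 dB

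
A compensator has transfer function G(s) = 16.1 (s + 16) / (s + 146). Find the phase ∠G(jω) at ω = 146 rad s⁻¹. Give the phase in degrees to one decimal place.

∠(j146 + 16) = arctan(146/16) = 83.75°
∠(j146 + 146) = arctan(146/146) = 45.00°
∠G(j146) = 83.75° − 45.00° = 38.75°

38.7°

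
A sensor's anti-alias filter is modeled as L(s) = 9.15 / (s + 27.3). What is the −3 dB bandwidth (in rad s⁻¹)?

27.3 rad s⁻¹

For a single-pole low-pass, the −3 dB point is at the pole: ω = 27.3 rad s⁻¹.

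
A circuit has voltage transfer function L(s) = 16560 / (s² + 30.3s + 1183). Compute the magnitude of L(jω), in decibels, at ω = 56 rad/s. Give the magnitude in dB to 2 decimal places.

16.12 dB

|(j56)² + 30.3(j56) + 1183| = |-1953 + j1696.8| = 2587
|L(j56)| = 16560 / 2587 = 6.4009
20 log₁₀(6.4009) = 16.125 dB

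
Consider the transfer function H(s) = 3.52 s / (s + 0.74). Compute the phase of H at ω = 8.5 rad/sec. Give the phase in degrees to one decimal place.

∠(j8.5) = 90.00°
∠(j8.5 + 0.74) = arctan(8.5/0.74) = 85.02°
∠H(j8.5) = 90.00° − 85.02° = 4.98°

5.0°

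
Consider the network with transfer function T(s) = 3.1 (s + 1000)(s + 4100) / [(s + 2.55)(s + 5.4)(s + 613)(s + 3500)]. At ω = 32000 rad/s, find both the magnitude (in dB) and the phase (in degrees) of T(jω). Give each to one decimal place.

|j32000 + 1000| = √(32000² + 1000²) = 3.202e+04
|j32000 + 4100| = √(32000² + 4100²) = 3.226e+04
|j32000 + 2.55| = √(32000² + 2.55²) = 3.2e+04
|j32000 + 5.4| = √(32000² + 5.4²) = 3.2e+04
|j32000 + 613| = √(32000² + 613²) = 3.201e+04
|j32000 + 3500| = √(32000² + 3500²) = 3.219e+04
|T(j32000)| = 3.1 × 3.202e+04 × 3.226e+04 / (3.2e+04 × 3.2e+04 × 3.201e+04 × 3.219e+04) = 3.0349e-09
20 log₁₀(3.0349e-09) = -170.36 dB
∠(j32000 + 1000) = arctan(32000/1000) = 88.21°
∠(j32000 + 4100) = arctan(32000/4100) = 82.70°
∠(j32000 + 2.55) = arctan(32000/2.55) = 90.00°
∠(j32000 + 5.4) = arctan(32000/5.4) = 89.99°
∠(j32000 + 613) = arctan(32000/613) = 88.90°
∠(j32000 + 3500) = arctan(32000/3500) = 83.76°
∠T(j32000) = 88.21° + 82.70° − (90.00° + 89.99° + 88.90° + 83.76°) = -181.74°

|T| = -170.4 dB, ∠T = -181.7°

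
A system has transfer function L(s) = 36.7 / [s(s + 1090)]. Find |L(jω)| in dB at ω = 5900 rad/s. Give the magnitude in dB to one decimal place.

-119.7 dB

|j5900 + 1090| = √(5900² + 1090²) = 6000
|j5900| = 5900
|L(j5900)| = 36.7 / (6000 × 5900) = 1.0368e-06
20 log₁₀(1.0368e-06) = -119.69 dB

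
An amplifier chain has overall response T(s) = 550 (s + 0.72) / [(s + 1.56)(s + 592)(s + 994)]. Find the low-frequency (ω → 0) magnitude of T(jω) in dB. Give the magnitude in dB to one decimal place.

T(0) = 550 × 0.72 / (1.56 × 592 × 994) = 0.00043138
20 log₁₀(0.00043138) = -67.30 dB

-67.3 dB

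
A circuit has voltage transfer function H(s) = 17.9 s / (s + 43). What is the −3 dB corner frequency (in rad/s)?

43 rad/s

For a single-pole high-pass, the −3 dB point is at the pole: ω = 43 rad/s.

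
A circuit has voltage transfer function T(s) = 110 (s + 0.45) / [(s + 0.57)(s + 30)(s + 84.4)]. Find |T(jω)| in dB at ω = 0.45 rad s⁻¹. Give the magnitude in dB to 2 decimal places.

-28.39 dB

|j0.45 + 0.45| = √(0.45² + 0.45²) = 0.6364
|j0.45 + 0.57| = √(0.45² + 0.57²) = 0.7262
|j0.45 + 30| = √(0.45² + 30²) = 30
|j0.45 + 84.4| = √(0.45² + 84.4²) = 84.4
|T(j0.45)| = 110 × 0.6364 / (0.7262 × 30 × 84.4) = 0.038065
20 log₁₀(0.038065) = -28.389 dB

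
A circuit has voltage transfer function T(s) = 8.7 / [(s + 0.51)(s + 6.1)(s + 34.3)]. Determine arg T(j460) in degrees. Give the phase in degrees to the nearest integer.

-265 deg

∠(j460 + 0.51) = arctan(460/0.51) = 89.94°
∠(j460 + 6.1) = arctan(460/6.1) = 89.24°
∠(j460 + 34.3) = arctan(460/34.3) = 85.74°
∠T(j460) = − (89.94° + 89.24° + 85.74°) = -264.91°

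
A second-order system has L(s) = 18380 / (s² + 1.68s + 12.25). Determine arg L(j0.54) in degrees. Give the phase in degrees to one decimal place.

-4.3°

∠[(j0.54)² + 1.68(j0.54) + 12.25] = ∠[11.958 + j0.9072] = 4.34°
∠L(j0.54) = −4.34° = -4.34°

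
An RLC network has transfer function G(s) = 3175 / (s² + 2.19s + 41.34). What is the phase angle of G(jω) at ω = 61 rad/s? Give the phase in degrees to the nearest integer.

-178°

∠[(j61)² + 2.19(j61) + 41.34] = ∠[-3679.7 + j133.59] = 177.92°
∠G(j61) = −177.92° = -177.92°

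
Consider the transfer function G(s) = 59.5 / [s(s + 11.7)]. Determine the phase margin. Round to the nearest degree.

68°

Gain crossover: |G(jω)| = 1 at ω ≈ 4.72 rad/s.
∠G(j4.72) = −90° − arctan(4.72/11.7) ≈ -111.96°
PM = 180° + (-111.96°) = 68.04°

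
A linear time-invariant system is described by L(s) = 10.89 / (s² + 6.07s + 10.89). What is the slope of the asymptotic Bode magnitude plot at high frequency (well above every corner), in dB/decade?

-40 dB/decade

With 0 zeros and 2 poles, the high-frequency asymptotic slope is 20 × (0 − 2) = -40 dB/decade.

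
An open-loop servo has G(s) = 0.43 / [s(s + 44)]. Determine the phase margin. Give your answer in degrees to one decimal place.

Gain crossover: |G(jω)| = 1 at ω ≈ 0.00977 rad/s.
∠G(j0.00977) = −90° − arctan(0.00977/44) ≈ -90.01°
PM = 180° + (-90.01°) = 89.99°

90.0°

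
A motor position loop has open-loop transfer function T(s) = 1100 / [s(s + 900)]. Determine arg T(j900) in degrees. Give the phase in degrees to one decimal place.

-135.0 deg

∠(j900 + 900) = arctan(900/900) = 45.00°
∠(j900) = 90.00°
∠T(j900) = − (45.00° + 90.00°) = -135.00°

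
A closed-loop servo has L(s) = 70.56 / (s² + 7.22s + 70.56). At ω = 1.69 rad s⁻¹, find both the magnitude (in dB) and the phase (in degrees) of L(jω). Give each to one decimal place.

|L| = 0.2 dB, ∠L = -10.2°

|(j1.69)² + 7.22(j1.69) + 70.56| = |67.704 + j12.202| = 68.79
|L(j1.69)| = 70.56 / 68.79 = 1.0257
20 log₁₀(1.0257) = 0.22 dB
∠[(j1.69)² + 7.22(j1.69) + 70.56] = ∠[67.704 + j12.202] = 10.22°
∠L(j1.69) = −10.22° = -10.22°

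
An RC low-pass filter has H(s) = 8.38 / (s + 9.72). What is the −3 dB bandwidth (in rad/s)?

9.72 rad/s

For a single-pole low-pass, the −3 dB point is at the pole: ω = 9.72 rad/s.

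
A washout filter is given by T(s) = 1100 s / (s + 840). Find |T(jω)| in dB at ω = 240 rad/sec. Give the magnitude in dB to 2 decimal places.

|j240| = 240
|j240 + 840| = √(240² + 840²) = 873.6
|T(j240)| = 1100 × 240 / 873.6 = 302.19
20 log₁₀(302.19) = 49.606 dB

49.61 dB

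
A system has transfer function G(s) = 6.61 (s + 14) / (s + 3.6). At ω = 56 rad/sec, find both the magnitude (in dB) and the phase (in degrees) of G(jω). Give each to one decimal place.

|j56 + 14| = √(56² + 14²) = 57.72
|j56 + 3.6| = √(56² + 3.6²) = 56.12
|G(j56)| = 6.61 × 57.72 / 56.12 = 6.7994
20 log₁₀(6.7994) = 16.65 dB
∠(j56 + 14) = arctan(56/14) = 75.96°
∠(j56 + 3.6) = arctan(56/3.6) = 86.32°
∠G(j56) = 75.96° − 86.32° = -10.36°

|G| = 16.6 dB, ∠G = -10.4°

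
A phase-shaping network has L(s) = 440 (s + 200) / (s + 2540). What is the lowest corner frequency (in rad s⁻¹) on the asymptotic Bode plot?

200 rad s⁻¹

Break frequencies occur at each pole and zero magnitude: 200 rad s⁻¹, 2540 rad s⁻¹.
The lowest is 200 rad s⁻¹.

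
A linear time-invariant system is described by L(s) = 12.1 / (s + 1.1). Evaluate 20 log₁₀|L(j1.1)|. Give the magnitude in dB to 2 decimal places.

|j1.1 + 1.1| = √(1.1² + 1.1²) = 1.556
|L(j1.1)| = 12.1 / 1.556 = 7.7782
20 log₁₀(7.7782) = 17.818 dB

17.82 dB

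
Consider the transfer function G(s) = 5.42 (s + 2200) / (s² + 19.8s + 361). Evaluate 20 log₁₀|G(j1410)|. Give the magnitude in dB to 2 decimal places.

-42.95 dB

|j1410 + 2200| = √(1410² + 2200²) = 2613
|(j1410)² + 19.8(j1410) + 361| = |-1.9877e+06 + j27918| = 1.988e+06
|G(j1410)| = 5.42 × 2613 / 1.988e+06 = 0.0071244
20 log₁₀(0.0071244) = -42.945 dB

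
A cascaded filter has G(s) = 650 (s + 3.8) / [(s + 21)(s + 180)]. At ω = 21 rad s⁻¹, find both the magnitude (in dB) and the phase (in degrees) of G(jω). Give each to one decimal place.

|G| = 8.2 dB, ∠G = 28.1°

|j21 + 3.8| = √(21² + 3.8²) = 21.34
|j21 + 21| = √(21² + 21²) = 29.7
|j21 + 180| = √(21² + 180²) = 181.2
|G(j21)| = 650 × 21.34 / (29.7 × 181.2) = 2.5774
20 log₁₀(2.5774) = 8.22 dB
∠(j21 + 3.8) = arctan(21/3.8) = 79.74°
∠(j21 + 21) = arctan(21/21) = 45.00°
∠(j21 + 180) = arctan(21/180) = 6.65°
∠G(j21) = 79.74° − (45.00° + 6.65°) = 28.09°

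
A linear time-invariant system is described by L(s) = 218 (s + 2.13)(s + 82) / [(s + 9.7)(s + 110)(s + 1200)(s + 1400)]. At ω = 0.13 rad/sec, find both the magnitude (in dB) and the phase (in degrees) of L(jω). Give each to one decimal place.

|j0.13 + 2.13| = √(0.13² + 2.13²) = 2.134
|j0.13 + 82| = √(0.13² + 82²) = 82
|j0.13 + 9.7| = √(0.13² + 9.7²) = 9.701
|j0.13 + 110| = √(0.13² + 110²) = 110
|j0.13 + 1200| = √(0.13² + 1200²) = 1200
|j0.13 + 1400| = √(0.13² + 1400²) = 1400
|L(j0.13)| = 218 × 2.134 × 82 / (9.701 × 110 × 1200 × 1400) = 2.1279e-05
20 log₁₀(2.1279e-05) = -93.44 dB
∠(j0.13 + 2.13) = arctan(0.13/2.13) = 3.49°
∠(j0.13 + 82) = arctan(0.13/82) = 0.09°
∠(j0.13 + 9.7) = arctan(0.13/9.7) = 0.77°
∠(j0.13 + 110) = arctan(0.13/110) = 0.07°
∠(j0.13 + 1200) = arctan(0.13/1200) = 0.01°
∠(j0.13 + 1400) = arctan(0.13/1400) = 0.01°
∠L(j0.13) = 3.49° + 0.09° − (0.77° + 0.07° + 0.01° + 0.01°) = 2.74°

|L| = -93.4 dB, ∠L = 2.7°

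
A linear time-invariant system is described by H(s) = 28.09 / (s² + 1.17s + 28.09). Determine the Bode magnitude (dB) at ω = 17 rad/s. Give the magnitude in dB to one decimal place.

-19.4 dB

|(j17)² + 1.17(j17) + 28.09| = |-260.91 + j19.89| = 261.7
|H(j17)| = 28.09 / 261.7 = 0.10735
20 log₁₀(0.10735) = -19.38 dB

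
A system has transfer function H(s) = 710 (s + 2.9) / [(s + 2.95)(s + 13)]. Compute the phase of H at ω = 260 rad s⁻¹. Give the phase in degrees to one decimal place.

∠(j260 + 2.9) = arctan(260/2.9) = 89.36°
∠(j260 + 2.95) = arctan(260/2.95) = 89.35°
∠(j260 + 13) = arctan(260/13) = 87.14°
∠H(j260) = 89.36° − (89.35° + 87.14°) = -87.13°

-87.1 deg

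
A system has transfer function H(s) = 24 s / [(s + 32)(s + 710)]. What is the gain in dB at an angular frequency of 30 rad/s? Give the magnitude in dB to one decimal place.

|j30| = 30
|j30 + 32| = √(30² + 32²) = 43.86
|j30 + 710| = √(30² + 710²) = 710.6
|H(j30)| = 24 × 30 / (43.86 × 710.6) = 0.023099
20 log₁₀(0.023099) = -32.73 dB

-32.7 dB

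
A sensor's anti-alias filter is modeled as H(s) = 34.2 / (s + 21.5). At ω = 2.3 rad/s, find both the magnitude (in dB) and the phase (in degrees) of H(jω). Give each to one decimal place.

|j2.3 + 21.5| = √(2.3² + 21.5²) = 21.62
|H(j2.3)| = 34.2 / 21.62 = 1.5817
20 log₁₀(1.5817) = 3.98 dB
∠(j2.3 + 21.5) = arctan(2.3/21.5) = 6.11°
∠H(j2.3) = −6.11° = -6.11°

|H| = 4.0 dB, ∠H = -6.1°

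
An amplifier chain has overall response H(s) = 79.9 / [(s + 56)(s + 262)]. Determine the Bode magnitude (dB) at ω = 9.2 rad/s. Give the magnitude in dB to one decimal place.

-45.4 dB

|j9.2 + 56| = √(9.2² + 56²) = 56.75
|j9.2 + 262| = √(9.2² + 262²) = 262.2
|H(j9.2)| = 79.9 / (56.75 × 262.2) = 0.0053704
20 log₁₀(0.0053704) = -45.40 dB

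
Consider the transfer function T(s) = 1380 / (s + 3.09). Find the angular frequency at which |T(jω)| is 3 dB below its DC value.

For a single-pole low-pass, the −3 dB point is at the pole: ω = 3.09 rad s⁻¹.

3.09 rad s⁻¹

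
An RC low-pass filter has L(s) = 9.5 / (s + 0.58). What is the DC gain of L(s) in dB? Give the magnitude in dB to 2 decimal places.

24.29 dB

L(0) = 9.5 / 0.58 = 16.379
20 log₁₀(16.379) = 24.286 dB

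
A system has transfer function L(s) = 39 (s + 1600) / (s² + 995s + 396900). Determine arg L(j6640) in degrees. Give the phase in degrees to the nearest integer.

-95°

∠(j6640 + 1600) = arctan(6640/1600) = 76.45°
∠[(j6640)² + 995(j6640) + 396900] = ∠[-4.3693e+07 + j6.6068e+06] = 171.40°
∠L(j6640) = 76.45° − 171.40° = -94.95°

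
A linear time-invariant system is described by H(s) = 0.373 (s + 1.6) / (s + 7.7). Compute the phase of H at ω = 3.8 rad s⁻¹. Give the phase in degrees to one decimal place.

40.9°

∠(j3.8 + 1.6) = arctan(3.8/1.6) = 67.17°
∠(j3.8 + 7.7) = arctan(3.8/7.7) = 26.27°
∠H(j3.8) = 67.17° − 26.27° = 40.90°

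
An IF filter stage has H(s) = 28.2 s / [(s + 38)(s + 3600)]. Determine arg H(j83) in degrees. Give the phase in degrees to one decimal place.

23.3°

∠(j83) = 90.00°
∠(j83 + 38) = arctan(83/38) = 65.40°
∠(j83 + 3600) = arctan(83/3600) = 1.32°
∠H(j83) = 90.00° − (65.40° + 1.32°) = 23.28°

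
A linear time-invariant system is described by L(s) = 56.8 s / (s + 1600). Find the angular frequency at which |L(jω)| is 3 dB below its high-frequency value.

For a single-pole high-pass, the −3 dB point is at the pole: ω = 1600 rad/s.

1600 rad/s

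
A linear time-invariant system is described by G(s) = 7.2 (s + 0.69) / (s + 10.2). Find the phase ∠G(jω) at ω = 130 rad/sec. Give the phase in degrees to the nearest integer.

4°

∠(j130 + 0.69) = arctan(130/0.69) = 89.70°
∠(j130 + 10.2) = arctan(130/10.2) = 85.51°
∠G(j130) = 89.70° − 85.51° = 4.18°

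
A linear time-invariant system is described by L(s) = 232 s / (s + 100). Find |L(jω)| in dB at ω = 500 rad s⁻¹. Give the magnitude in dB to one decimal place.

47.1 dB

|j500| = 500
|j500 + 100| = √(500² + 100²) = 509.9
|L(j500)| = 232 × 500 / 509.9 = 227.49
20 log₁₀(227.49) = 47.14 dB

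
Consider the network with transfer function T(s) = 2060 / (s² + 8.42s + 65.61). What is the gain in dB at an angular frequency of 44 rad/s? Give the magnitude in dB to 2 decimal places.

0.67 dB

|(j44)² + 8.42(j44) + 65.61| = |-1870.4 + j370.48| = 1907
|T(j44)| = 2060 / 1907 = 1.0804
20 log₁₀(1.0804) = 0.672 dB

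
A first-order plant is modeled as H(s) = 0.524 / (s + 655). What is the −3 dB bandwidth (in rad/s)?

655 rad/s

For a single-pole low-pass, the −3 dB point is at the pole: ω = 655 rad/s.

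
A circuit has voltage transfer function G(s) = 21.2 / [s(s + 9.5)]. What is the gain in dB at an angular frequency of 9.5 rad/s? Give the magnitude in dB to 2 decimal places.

-15.59 dB

|j9.5 + 9.5| = √(9.5² + 9.5²) = 13.44
|j9.5| = 9.5
|G(j9.5)| = 21.2 / (13.44 × 9.5) = 0.1661
20 log₁₀(0.1661) = -15.593 dB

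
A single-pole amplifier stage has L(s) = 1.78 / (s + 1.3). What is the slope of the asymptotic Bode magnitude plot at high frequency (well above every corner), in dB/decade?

-20 dB/decade

With 0 zeros and 1 pole, the high-frequency asymptotic slope is 20 × (0 − 1) = -20 dB/decade.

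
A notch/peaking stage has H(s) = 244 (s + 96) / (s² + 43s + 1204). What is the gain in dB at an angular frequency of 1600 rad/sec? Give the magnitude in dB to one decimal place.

-16.3 dB

|j1600 + 96| = √(1600² + 96²) = 1603
|(j1600)² + 43(j1600) + 1204| = |-2.5588e+06 + j68800| = 2.56e+06
|H(j1600)| = 244 × 1603 / 2.56e+06 = 0.15279
20 log₁₀(0.15279) = -16.32 dB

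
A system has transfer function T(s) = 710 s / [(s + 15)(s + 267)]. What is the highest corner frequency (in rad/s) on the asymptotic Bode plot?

Break frequencies occur at each pole and zero magnitude: 15 rad/s, 267 rad/s.
The highest is 267 rad/s.

267 rad/s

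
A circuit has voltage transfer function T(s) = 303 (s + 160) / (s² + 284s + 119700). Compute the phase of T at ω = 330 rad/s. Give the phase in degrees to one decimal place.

∠(j330 + 160) = arctan(330/160) = 64.13°
∠[(j330)² + 284(j330) + 119700] = ∠[10800 + j93720] = 83.43°
∠T(j330) = 64.13° − 83.43° = -19.29°

-19.3°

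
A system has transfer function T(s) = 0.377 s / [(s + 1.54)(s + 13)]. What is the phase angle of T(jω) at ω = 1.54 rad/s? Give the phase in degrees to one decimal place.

∠(j1.54) = 90.00°
∠(j1.54 + 1.54) = arctan(1.54/1.54) = 45.00°
∠(j1.54 + 13) = arctan(1.54/13) = 6.76°
∠T(j1.54) = 90.00° − (45.00° + 6.76°) = 38.24°

38.2 deg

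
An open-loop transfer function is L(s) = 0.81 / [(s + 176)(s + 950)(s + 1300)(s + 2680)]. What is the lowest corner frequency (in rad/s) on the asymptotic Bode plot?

176 rad/s

Break frequencies occur at each pole and zero magnitude: 176 rad/s, 950 rad/s, 1300 rad/s, 2680 rad/s.
The lowest is 176 rad/s.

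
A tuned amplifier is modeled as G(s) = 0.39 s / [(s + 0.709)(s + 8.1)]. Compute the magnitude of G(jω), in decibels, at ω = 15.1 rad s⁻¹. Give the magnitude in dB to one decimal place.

-32.9 dB

|j15.1| = 15.1
|j15.1 + 0.709| = √(15.1² + 0.709²) = 15.12
|j15.1 + 8.1| = √(15.1² + 8.1²) = 17.14
|G(j15.1)| = 0.39 × 15.1 / (15.12 × 17.14) = 0.022735
20 log₁₀(0.022735) = -32.87 dB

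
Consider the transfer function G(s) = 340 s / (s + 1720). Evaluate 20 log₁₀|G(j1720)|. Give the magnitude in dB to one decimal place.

|j1720| = 1720
|j1720 + 1720| = √(1720² + 1720²) = 2432
|G(j1720)| = 340 × 1720 / 2432 = 240.42
20 log₁₀(240.42) = 47.62 dB

47.6 dB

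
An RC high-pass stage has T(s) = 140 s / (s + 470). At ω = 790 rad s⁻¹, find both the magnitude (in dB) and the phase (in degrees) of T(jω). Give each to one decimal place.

|T| = 41.6 dB, ∠T = 30.7 deg

|j790| = 790
|j790 + 470| = √(790² + 470²) = 919.2
|T(j790)| = 140 × 790 / 919.2 = 120.32
20 log₁₀(120.32) = 41.61 dB
∠(j790) = 90.00°
∠(j790 + 470) = arctan(790/470) = 59.25°
∠T(j790) = 90.00° − 59.25° = 30.75°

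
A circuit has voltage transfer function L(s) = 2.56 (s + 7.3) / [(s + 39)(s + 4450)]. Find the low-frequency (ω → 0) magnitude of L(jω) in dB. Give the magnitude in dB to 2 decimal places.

-79.36 dB

L(0) = 2.56 × 7.3 / (39 × 4450) = 0.00010768
20 log₁₀(0.00010768) = -79.357 dB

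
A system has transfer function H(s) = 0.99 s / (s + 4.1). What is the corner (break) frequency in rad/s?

4.1 rad/s

The single real pole at s = −4.1 gives a corner at ω = 4.1 rad/s.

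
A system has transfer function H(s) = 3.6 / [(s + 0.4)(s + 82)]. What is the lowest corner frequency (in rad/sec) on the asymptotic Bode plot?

0.4 rad/sec

Break frequencies occur at each pole and zero magnitude: 0.4 rad/sec, 82 rad/sec.
The lowest is 0.4 rad/sec.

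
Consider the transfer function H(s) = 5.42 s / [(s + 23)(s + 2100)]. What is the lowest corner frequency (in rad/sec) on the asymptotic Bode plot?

Break frequencies occur at each pole and zero magnitude: 23 rad/sec, 2100 rad/sec.
The lowest is 23 rad/sec.

23 rad/sec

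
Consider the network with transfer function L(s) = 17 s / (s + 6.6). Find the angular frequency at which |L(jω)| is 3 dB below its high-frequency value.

6.6 rad/sec

For a single-pole high-pass, the −3 dB point is at the pole: ω = 6.6 rad/sec.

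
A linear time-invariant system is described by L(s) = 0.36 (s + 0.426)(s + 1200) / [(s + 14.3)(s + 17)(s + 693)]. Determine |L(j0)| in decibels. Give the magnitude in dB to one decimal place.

L(0) = 0.36 × 0.426 × 1200 / (14.3 × 17 × 693) = 0.0010924
20 log₁₀(0.0010924) = -59.23 dB

-59.2 dB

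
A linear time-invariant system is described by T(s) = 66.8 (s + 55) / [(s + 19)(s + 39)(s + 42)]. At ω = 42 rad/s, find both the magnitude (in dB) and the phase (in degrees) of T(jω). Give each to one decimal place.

|T| = -30.6 dB, ∠T = -120.4°

|j42 + 55| = √(42² + 55²) = 69.2
|j42 + 19| = √(42² + 19²) = 46.1
|j42 + 39| = √(42² + 39²) = 57.31
|j42 + 42| = √(42² + 42²) = 59.4
|T(j42)| = 66.8 × 69.2 / (46.1 × 57.31 × 59.4) = 0.029457
20 log₁₀(0.029457) = -30.62 dB
∠(j42 + 55) = arctan(42/55) = 37.37°
∠(j42 + 19) = arctan(42/19) = 65.66°
∠(j42 + 39) = arctan(42/39) = 47.12°
∠(j42 + 42) = arctan(42/42) = 45.00°
∠T(j42) = 37.37° − (65.66° + 47.12° + 45.00°) = -120.41°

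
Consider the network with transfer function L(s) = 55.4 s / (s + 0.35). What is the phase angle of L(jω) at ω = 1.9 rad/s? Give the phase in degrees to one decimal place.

∠(j1.9) = 90.00°
∠(j1.9 + 0.35) = arctan(1.9/0.35) = 79.56°
∠L(j1.9) = 90.00° − 79.56° = 10.44°

10.4°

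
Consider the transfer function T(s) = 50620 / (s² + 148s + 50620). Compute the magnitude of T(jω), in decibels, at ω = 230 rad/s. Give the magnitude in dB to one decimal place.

|(j230)² + 148(j230) + 50620| = |-2280 + j34040| = 3.412e+04
|T(j230)| = 50620 / 3.412e+04 = 1.4837
20 log₁₀(1.4837) = 3.43 dB

3.4 dB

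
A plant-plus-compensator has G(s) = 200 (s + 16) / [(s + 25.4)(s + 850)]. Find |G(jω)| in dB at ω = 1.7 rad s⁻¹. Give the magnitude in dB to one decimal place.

-16.6 dB

|j1.7 + 16| = √(1.7² + 16²) = 16.09
|j1.7 + 25.4| = √(1.7² + 25.4²) = 25.46
|j1.7 + 850| = √(1.7² + 850²) = 850
|G(j1.7)| = 200 × 16.09 / (25.46 × 850) = 0.14872
20 log₁₀(0.14872) = -16.55 dB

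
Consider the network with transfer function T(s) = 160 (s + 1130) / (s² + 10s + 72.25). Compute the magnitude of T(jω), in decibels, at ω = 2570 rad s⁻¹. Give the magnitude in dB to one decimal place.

-23.3 dB

|j2570 + 1130| = √(2570² + 1130²) = 2807
|(j2570)² + 10(j2570) + 72.25| = |-6.6048e+06 + j25700| = 6.605e+06
|T(j2570)| = 160 × 2807 / 6.605e+06 = 0.068009
20 log₁₀(0.068009) = -23.35 dB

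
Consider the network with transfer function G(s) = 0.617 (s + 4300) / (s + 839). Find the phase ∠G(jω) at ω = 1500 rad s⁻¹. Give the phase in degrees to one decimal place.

∠(j1500 + 4300) = arctan(1500/4300) = 19.23°
∠(j1500 + 839) = arctan(1500/839) = 60.78°
∠G(j1500) = 19.23° − 60.78° = -41.55°

-41.5 deg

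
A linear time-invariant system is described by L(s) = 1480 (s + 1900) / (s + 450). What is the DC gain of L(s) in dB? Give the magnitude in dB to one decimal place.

L(0) = 1480 × 1900 / 450 = 6248.9
20 log₁₀(6248.9) = 75.92 dB

75.9 dB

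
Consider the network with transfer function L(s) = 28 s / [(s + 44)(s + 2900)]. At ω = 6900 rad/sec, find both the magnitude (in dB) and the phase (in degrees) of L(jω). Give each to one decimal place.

|j6900| = 6900
|j6900 + 44| = √(6900² + 44²) = 6900
|j6900 + 2900| = √(6900² + 2900²) = 7485
|L(j6900)| = 28 × 6900 / (6900 × 7485) = 0.0037409
20 log₁₀(0.0037409) = -48.54 dB
∠(j6900) = 90.00°
∠(j6900 + 44) = arctan(6900/44) = 89.63°
∠(j6900 + 2900) = arctan(6900/2900) = 67.20°
∠L(j6900) = 90.00° − (89.63° + 67.20°) = -66.84°

|L| = -48.5 dB, ∠L = -66.8°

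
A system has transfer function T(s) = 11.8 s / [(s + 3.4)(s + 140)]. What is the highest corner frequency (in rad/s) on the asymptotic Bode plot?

Break frequencies occur at each pole and zero magnitude: 3.4 rad/s, 140 rad/s.
The highest is 140 rad/s.

140 rad/s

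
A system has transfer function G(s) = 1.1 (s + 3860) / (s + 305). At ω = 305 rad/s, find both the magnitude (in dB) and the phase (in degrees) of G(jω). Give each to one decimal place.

|G| = 19.9 dB, ∠G = -40.5 deg

|j305 + 3860| = √(305² + 3860²) = 3872
|j305 + 305| = √(305² + 305²) = 431.3
|G(j305)| = 1.1 × 3872 / 431.3 = 9.8745
20 log₁₀(9.8745) = 19.89 dB
∠(j305 + 3860) = arctan(305/3860) = 4.52°
∠(j305 + 305) = arctan(305/305) = 45.00°
∠G(j305) = 4.52° − 45.00° = -40.48°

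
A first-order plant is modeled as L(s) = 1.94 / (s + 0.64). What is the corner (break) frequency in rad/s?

The single real pole at s = −0.64 gives a corner at ω = 0.64 rad/s.

0.64 rad/s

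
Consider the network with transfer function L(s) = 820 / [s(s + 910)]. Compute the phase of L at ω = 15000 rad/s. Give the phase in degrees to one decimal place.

∠(j15000 + 910) = arctan(15000/910) = 86.53°
∠(j15000) = 90.00°
∠L(j15000) = − (86.53° + 90.00°) = -176.53°

-176.5°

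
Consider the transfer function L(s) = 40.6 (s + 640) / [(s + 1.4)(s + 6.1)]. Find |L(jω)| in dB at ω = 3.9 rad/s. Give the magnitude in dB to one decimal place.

|j3.9 + 640| = √(3.9² + 640²) = 640
|j3.9 + 1.4| = √(3.9² + 1.4²) = 4.144
|j3.9 + 6.1| = √(3.9² + 6.1²) = 7.24
|L(j3.9)| = 40.6 × 640 / (4.144 × 7.24) = 866.12
20 log₁₀(866.12) = 58.75 dB

58.8 dB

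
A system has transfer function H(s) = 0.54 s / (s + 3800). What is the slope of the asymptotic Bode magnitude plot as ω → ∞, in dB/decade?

0 dB/decade

With 1 zero and 1 pole, the high-frequency asymptotic slope is 20 × (1 − 1) = 0 dB/decade.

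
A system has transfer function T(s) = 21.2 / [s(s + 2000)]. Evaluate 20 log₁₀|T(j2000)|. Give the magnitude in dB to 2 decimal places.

|j2000 + 2000| = √(2000² + 2000²) = 2828
|j2000| = 2000
|T(j2000)| = 21.2 / (2828 × 2000) = 3.7477e-06
20 log₁₀(3.7477e-06) = -108.525 dB

-108.52 dB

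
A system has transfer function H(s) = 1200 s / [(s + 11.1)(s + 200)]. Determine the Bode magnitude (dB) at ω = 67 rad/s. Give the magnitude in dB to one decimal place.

|j67| = 67
|j67 + 11.1| = √(67² + 11.1²) = 67.91
|j67 + 200| = √(67² + 200²) = 210.9
|H(j67)| = 1200 × 67 / (67.91 × 210.9) = 5.6127
20 log₁₀(5.6127) = 14.98 dB

15.0 dB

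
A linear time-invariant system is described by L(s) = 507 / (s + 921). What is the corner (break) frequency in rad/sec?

The single real pole at s = −921 gives a corner at ω = 921 rad/sec.

921 rad/sec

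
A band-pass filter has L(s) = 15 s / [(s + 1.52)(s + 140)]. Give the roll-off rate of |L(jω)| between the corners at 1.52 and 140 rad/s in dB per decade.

In this band the factors already past their corner are: 1 differentiator zero, pole at 1.52; net slope = 0 dB/decade.

0 dB/decade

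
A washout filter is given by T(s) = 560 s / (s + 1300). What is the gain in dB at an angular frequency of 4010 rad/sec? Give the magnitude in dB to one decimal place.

|j4010| = 4010
|j4010 + 1300| = √(4010² + 1300²) = 4215
|T(j4010)| = 560 × 4010 / 4215 = 532.71
20 log₁₀(532.71) = 54.53 dB

54.5 dB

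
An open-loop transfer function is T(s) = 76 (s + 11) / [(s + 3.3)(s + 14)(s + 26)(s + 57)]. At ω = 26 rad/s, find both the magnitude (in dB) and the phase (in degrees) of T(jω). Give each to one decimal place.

|T| = -58.4 dB, ∠T = -146.9°

|j26 + 11| = √(26² + 11²) = 28.23
|j26 + 3.3| = √(26² + 3.3²) = 26.21
|j26 + 14| = √(26² + 14²) = 29.53
|j26 + 26| = √(26² + 26²) = 36.77
|j26 + 57| = √(26² + 57²) = 62.65
|T(j26)| = 76 × 28.23 / (26.21 × 29.53 × 36.77 × 62.65) = 0.0012035
20 log₁₀(0.0012035) = -58.39 dB
∠(j26 + 11) = arctan(26/11) = 67.07°
∠(j26 + 3.3) = arctan(26/3.3) = 82.77°
∠(j26 + 14) = arctan(26/14) = 61.70°
∠(j26 + 26) = arctan(26/26) = 45.00°
∠(j26 + 57) = arctan(26/57) = 24.52°
∠T(j26) = 67.07° − (82.77° + 61.70° + 45.00° + 24.52°) = -146.92°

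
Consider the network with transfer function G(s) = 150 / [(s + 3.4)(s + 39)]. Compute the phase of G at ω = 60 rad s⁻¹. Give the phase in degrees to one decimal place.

-143.7°

∠(j60 + 3.4) = arctan(60/3.4) = 86.76°
∠(j60 + 39) = arctan(60/39) = 56.98°
∠G(j60) = − (86.76° + 56.98°) = -143.73°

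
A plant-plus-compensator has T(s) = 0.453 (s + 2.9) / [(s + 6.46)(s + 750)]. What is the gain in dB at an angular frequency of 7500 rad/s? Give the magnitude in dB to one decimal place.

-84.4 dB

|j7500 + 2.9| = √(7500² + 2.9²) = 7500
|j7500 + 6.46| = √(7500² + 6.46²) = 7500
|j7500 + 750| = √(7500² + 750²) = 7537
|T(j7500)| = 0.453 × 7500 / (7500 × 7537) = 6.01e-05
20 log₁₀(6.01e-05) = -84.42 dB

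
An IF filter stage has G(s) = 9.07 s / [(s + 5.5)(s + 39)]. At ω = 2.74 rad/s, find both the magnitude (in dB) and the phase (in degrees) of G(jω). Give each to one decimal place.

|j2.74| = 2.74
|j2.74 + 5.5| = √(2.74² + 5.5²) = 6.145
|j2.74 + 39| = √(2.74² + 39²) = 39.1
|G(j2.74)| = 9.07 × 2.74 / (6.145 × 39.1) = 0.10345
20 log₁₀(0.10345) = -19.71 dB
∠(j2.74) = 90.00°
∠(j2.74 + 5.5) = arctan(2.74/5.5) = 26.48°
∠(j2.74 + 39) = arctan(2.74/39) = 4.02°
∠G(j2.74) = 90.00° − (26.48° + 4.02°) = 59.50°

|G| = -19.7 dB, ∠G = 59.5 deg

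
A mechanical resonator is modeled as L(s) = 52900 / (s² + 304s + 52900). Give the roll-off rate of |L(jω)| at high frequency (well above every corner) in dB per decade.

-40 dB/decade

With 0 zeros and 2 poles, the high-frequency asymptotic slope is 20 × (0 − 2) = -40 dB/decade.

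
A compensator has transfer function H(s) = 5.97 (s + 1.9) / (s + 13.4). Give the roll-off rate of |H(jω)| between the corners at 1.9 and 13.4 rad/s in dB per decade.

In this band the factors already past their corner are: zero at 1.9; net slope = 20 dB/decade.

20 dB/decade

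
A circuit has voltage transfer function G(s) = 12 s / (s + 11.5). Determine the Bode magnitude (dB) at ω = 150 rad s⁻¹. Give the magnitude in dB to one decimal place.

|j150| = 150
|j150 + 11.5| = √(150² + 11.5²) = 150.4
|G(j150)| = 12 × 150 / 150.4 = 11.965
20 log₁₀(11.965) = 21.56 dB

21.6 dB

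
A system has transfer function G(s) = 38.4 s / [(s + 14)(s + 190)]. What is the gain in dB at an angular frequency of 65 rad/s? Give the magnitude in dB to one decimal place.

-14.6 dB

|j65| = 65
|j65 + 14| = √(65² + 14²) = 66.49
|j65 + 190| = √(65² + 190²) = 200.8
|G(j65)| = 38.4 × 65 / (66.49 × 200.8) = 0.18694
20 log₁₀(0.18694) = -14.57 dB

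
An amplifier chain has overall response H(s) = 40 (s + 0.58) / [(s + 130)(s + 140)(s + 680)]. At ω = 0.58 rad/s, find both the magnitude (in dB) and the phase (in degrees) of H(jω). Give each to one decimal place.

|H| = -111.5 dB, ∠H = 44.5°

|j0.58 + 0.58| = √(0.58² + 0.58²) = 0.8202
|j0.58 + 130| = √(0.58² + 130²) = 130
|j0.58 + 140| = √(0.58² + 140²) = 140
|j0.58 + 680| = √(0.58² + 680²) = 680
|H(j0.58)| = 40 × 0.8202 / (130 × 140 × 680) = 2.651e-06
20 log₁₀(2.651e-06) = -111.53 dB
∠(j0.58 + 0.58) = arctan(0.58/0.58) = 45.00°
∠(j0.58 + 130) = arctan(0.58/130) = 0.26°
∠(j0.58 + 140) = arctan(0.58/140) = 0.24°
∠(j0.58 + 680) = arctan(0.58/680) = 0.05°
∠H(j0.58) = 45.00° − (0.26° + 0.24° + 0.05°) = 44.46°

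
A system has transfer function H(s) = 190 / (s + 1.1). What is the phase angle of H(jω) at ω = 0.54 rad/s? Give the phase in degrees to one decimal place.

-26.1°

∠(j0.54 + 1.1) = arctan(0.54/1.1) = 26.15°
∠H(j0.54) = −26.15° = -26.15°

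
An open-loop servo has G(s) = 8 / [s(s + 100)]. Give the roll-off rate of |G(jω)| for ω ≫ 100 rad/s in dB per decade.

With 0 zeros and 2 poles, the high-frequency asymptotic slope is 20 × (0 − 2) = -40 dB/decade.

-40 dB/decade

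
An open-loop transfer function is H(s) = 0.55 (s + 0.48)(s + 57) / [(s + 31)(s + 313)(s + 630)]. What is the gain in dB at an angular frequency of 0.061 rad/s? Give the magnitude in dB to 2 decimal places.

|j0.061 + 0.48| = √(0.061² + 0.48²) = 0.4839
|j0.061 + 57| = √(0.061² + 57²) = 57
|j0.061 + 31| = √(0.061² + 31²) = 31
|j0.061 + 313| = √(0.061² + 313²) = 313
|j0.061 + 630| = √(0.061² + 630²) = 630
|H(j0.061)| = 0.55 × 0.4839 × 57 / (31 × 313 × 630) = 2.4815e-06
20 log₁₀(2.4815e-06) = -112.106 dB

-112.11 dB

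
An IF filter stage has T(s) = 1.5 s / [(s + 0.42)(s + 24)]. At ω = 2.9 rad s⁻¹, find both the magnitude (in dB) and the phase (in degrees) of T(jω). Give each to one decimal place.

|T| = -24.2 dB, ∠T = 1.4 deg

|j2.9| = 2.9
|j2.9 + 0.42| = √(2.9² + 0.42²) = 2.93
|j2.9 + 24| = √(2.9² + 24²) = 24.17
|T(j2.9)| = 1.5 × 2.9 / (2.93 × 24.17) = 0.061408
20 log₁₀(0.061408) = -24.24 dB
∠(j2.9) = 90.00°
∠(j2.9 + 0.42) = arctan(2.9/0.42) = 81.76°
∠(j2.9 + 24) = arctan(2.9/24) = 6.89°
∠T(j2.9) = 90.00° − (81.76° + 6.89°) = 1.35°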